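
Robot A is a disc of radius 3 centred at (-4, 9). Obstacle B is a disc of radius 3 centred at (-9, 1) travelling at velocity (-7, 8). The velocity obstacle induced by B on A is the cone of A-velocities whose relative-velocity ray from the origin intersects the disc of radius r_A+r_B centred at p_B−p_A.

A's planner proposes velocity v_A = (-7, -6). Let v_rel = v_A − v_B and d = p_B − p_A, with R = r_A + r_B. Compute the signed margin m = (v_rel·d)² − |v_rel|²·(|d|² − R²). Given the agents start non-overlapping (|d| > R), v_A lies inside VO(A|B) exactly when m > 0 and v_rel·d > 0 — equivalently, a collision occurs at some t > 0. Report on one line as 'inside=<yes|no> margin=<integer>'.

d = (-5, -8),  |d|² = 89;  R = 3+3 = 6,  c = 89−6² = 53
v_rel = (0, -14),  |v_rel|² = 196;  v_rel·d = (0)·(-5) + (-14)·(-8) = 112
196·t² − 224·t + 53 = 0  ⇒  m = 112² − 196·53 = 2156
m = 2156 > 0,  v_rel·d = 112 > 0  ⇒  inside

inside=yes margin=2156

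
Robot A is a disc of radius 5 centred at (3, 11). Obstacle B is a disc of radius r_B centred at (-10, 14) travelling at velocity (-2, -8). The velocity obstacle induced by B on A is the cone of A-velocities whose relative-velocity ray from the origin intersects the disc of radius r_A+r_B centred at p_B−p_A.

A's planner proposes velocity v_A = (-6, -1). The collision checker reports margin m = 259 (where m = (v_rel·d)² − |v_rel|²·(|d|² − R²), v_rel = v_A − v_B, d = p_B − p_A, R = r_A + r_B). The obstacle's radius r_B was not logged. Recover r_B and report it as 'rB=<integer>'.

m = 259
d = (-13, 3);  v_rel = (-4, 7),  |v_rel|² = 65
v_rel×d = (-4)·(3) − (7)·(-13) = 79
since m = R²·65 − 79²:  R² = (6241 + 259) / 65 = 100
R = √100 = 10  ⇒  r_B = 10 − 5 = 5

rB=5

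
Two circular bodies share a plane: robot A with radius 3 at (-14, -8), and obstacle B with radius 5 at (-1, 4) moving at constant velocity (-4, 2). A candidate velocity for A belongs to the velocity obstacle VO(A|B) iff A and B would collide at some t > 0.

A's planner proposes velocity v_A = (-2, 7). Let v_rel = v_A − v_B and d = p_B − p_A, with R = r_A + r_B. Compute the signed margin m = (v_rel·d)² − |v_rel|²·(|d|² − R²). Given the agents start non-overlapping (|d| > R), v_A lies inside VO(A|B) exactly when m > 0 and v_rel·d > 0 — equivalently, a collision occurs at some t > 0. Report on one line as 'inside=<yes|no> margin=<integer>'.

d = (13, 12),  |d|² = 313;  R = 3+5 = 8,  c = 313−8² = 249
v_rel = (2, 5),  |v_rel|² = 29;  v_rel·d = (2)·(13) + (5)·(12) = 86
29·t² − 172·t + 249 = 0  ⇒  m = 86² − 29·249 = 175
m = 175 > 0,  v_rel·d = 86 > 0  ⇒  inside

inside=yes margin=175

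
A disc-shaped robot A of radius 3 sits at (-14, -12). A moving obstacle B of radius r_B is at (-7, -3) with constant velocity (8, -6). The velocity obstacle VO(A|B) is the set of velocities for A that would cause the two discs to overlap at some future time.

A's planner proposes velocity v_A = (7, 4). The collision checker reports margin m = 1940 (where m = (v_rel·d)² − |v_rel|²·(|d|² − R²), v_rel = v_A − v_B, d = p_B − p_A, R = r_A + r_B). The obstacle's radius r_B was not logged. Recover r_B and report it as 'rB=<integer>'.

m = 1940
d = (7, 9);  v_rel = (-1, 10),  |v_rel|² = 101
v_rel×d = (-1)·(9) − (10)·(7) = -79
since m = R²·101 − (-79)²:  R² = (6241 + 1940) / 101 = 81
R = √81 = 9  ⇒  r_B = 9 − 3 = 6

rB=6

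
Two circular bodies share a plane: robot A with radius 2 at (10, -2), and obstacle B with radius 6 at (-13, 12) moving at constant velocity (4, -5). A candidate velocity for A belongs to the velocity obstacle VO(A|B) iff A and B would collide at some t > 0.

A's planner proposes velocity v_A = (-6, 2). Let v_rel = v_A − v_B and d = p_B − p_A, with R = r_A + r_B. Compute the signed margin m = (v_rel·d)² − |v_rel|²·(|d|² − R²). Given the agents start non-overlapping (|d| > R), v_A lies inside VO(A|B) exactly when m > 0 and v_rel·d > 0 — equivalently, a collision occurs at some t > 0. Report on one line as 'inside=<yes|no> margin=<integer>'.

d = (-23, 14),  |d|² = 725;  R = 2+6 = 8,  c = 725−8² = 661
v_rel = (-10, 7),  |v_rel|² = 149;  v_rel·d = (-10)·(-23) + (7)·(14) = 328
149·t² − 656·t + 661 = 0  ⇒  m = 328² − 149·661 = 9095
m = 9095 > 0,  v_rel·d = 328 > 0  ⇒  inside

inside=yes margin=9095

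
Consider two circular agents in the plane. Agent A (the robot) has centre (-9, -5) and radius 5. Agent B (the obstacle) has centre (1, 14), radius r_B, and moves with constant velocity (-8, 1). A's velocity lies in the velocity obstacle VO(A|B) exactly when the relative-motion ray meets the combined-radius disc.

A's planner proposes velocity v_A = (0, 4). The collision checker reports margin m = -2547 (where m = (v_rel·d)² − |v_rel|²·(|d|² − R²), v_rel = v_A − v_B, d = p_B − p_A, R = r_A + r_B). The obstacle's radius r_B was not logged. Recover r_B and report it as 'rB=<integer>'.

m = -2547
d = (10, 19);  v_rel = (8, 3),  |v_rel|² = 73
v_rel×d = (8)·(19) − (3)·(10) = 122
since m = R²·73 − 122²:  R² = (14884 + -2547) / 73 = 169
R = √169 = 13  ⇒  r_B = 13 − 5 = 8

rB=8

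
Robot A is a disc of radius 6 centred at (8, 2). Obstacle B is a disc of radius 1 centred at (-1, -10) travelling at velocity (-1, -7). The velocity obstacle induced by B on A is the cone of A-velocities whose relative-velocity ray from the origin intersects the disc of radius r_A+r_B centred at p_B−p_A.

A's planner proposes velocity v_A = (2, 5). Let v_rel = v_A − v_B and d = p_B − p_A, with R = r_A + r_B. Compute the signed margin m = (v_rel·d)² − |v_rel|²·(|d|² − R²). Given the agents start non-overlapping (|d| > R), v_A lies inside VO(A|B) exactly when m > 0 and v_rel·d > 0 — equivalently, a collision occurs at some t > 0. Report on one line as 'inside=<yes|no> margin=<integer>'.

d = (-9, -12),  |d|² = 225;  R = 6+1 = 7,  c = 225−7² = 176
v_rel = (3, 12),  |v_rel|² = 153;  v_rel·d = (3)·(-9) + (12)·(-12) = -171
153·t² + 342·t + 176 = 0  ⇒  m = (-171)² − 153·176 = 2313
m = 2313 > 0,  v_rel·d = -171 < 0  ⇒  outside

inside=no margin=2313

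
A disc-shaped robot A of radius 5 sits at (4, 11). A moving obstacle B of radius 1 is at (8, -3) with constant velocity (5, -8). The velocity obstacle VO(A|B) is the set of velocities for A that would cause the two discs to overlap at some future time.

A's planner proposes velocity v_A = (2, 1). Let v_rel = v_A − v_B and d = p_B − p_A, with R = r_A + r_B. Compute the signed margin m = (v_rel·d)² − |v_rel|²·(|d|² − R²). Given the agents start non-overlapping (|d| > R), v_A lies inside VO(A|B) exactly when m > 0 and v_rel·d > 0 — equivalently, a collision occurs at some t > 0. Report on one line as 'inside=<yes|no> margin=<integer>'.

d = (4, -14),  |d|² = 212;  R = 5+1 = 6,  c = 212−6² = 176
v_rel = (-3, 9),  |v_rel|² = 90;  v_rel·d = (-3)·(4) + (9)·(-14) = -138
90·t² + 276·t + 176 = 0  ⇒  m = (-138)² − 90·176 = 3204
m = 3204 > 0,  v_rel·d = -138 < 0  ⇒  outside

inside=no margin=3204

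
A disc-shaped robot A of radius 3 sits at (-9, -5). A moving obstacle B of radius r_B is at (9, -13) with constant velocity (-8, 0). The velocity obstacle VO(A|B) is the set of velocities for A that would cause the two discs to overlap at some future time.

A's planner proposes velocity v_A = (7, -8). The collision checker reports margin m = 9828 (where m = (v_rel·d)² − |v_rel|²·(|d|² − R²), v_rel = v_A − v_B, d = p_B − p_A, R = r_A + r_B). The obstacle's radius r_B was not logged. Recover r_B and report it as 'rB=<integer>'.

m = 9828
d = (18, -8);  v_rel = (15, -8),  |v_rel|² = 289
v_rel×d = (15)·(-8) − (-8)·(18) = 24
since m = R²·289 − 24²:  R² = (576 + 9828) / 289 = 36
R = √36 = 6  ⇒  r_B = 6 − 3 = 3

rB=3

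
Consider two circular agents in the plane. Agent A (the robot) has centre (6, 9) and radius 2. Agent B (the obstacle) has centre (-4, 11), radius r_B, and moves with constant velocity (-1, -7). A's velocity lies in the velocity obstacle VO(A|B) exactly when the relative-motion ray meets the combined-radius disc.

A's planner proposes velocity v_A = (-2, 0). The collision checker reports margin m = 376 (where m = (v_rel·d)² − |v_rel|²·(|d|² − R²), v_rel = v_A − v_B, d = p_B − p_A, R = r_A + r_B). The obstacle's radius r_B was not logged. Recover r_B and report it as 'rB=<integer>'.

m = 376
d = (-10, 2);  v_rel = (-1, 7),  |v_rel|² = 50
v_rel×d = (-1)·(2) − (7)·(-10) = 68
since m = R²·50 − 68²:  R² = (4624 + 376) / 50 = 100
R = √100 = 10  ⇒  r_B = 10 − 2 = 8

rB=8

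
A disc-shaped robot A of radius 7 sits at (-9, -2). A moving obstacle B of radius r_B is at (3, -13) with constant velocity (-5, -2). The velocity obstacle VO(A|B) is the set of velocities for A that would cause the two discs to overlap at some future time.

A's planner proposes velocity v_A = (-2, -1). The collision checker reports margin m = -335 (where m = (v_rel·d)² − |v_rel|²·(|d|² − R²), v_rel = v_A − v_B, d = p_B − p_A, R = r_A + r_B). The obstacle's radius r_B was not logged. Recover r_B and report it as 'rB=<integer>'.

m = -335
d = (12, -11);  v_rel = (3, 1),  |v_rel|² = 10
v_rel×d = (3)·(-11) − (1)·(12) = -45
since m = R²·10 − (-45)²:  R² = (2025 + -335) / 10 = 169
R = √169 = 13  ⇒  r_B = 13 − 7 = 6

rB=6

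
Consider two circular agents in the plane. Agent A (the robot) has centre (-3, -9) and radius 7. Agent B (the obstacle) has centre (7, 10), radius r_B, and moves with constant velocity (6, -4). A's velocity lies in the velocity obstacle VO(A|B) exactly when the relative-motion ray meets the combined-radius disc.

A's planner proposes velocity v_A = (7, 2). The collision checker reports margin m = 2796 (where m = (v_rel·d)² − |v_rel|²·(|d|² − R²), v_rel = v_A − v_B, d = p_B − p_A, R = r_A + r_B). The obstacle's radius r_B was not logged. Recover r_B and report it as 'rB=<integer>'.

m = 2796
d = (10, 19);  v_rel = (1, 6),  |v_rel|² = 37
v_rel×d = (1)·(19) − (6)·(10) = -41
since m = R²·37 − (-41)²:  R² = (1681 + 2796) / 37 = 121
R = √121 = 11  ⇒  r_B = 11 − 7 = 4

rB=4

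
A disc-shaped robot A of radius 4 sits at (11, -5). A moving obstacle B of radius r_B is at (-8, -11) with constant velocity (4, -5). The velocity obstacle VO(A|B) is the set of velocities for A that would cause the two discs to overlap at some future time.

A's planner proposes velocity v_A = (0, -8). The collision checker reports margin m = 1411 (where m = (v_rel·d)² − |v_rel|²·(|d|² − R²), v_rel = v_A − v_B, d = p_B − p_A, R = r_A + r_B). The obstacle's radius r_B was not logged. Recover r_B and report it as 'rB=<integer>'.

m = 1411
d = (-19, -6);  v_rel = (-4, -3),  |v_rel|² = 25
v_rel×d = (-4)·(-6) − (-3)·(-19) = -33
since m = R²·25 − (-33)²:  R² = (1089 + 1411) / 25 = 100
R = √100 = 10  ⇒  r_B = 10 − 4 = 6

rB=6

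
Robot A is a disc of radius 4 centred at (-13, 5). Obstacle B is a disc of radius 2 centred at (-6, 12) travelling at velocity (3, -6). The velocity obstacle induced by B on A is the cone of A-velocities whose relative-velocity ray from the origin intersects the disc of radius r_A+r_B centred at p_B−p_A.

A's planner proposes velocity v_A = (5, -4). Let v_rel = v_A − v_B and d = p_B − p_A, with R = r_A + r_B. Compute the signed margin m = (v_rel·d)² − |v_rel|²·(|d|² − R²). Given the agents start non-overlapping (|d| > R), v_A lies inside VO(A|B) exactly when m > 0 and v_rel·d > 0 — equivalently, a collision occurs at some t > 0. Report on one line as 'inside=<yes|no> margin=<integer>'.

d = (7, 7),  |d|² = 98;  R = 4+2 = 6,  c = 98−6² = 62
v_rel = (2, 2),  |v_rel|² = 8;  v_rel·d = (2)·(7) + (2)·(7) = 28
8·t² − 56·t + 62 = 0  ⇒  m = 28² − 8·62 = 288
m = 288 > 0,  v_rel·d = 28 > 0  ⇒  inside

inside=yes margin=288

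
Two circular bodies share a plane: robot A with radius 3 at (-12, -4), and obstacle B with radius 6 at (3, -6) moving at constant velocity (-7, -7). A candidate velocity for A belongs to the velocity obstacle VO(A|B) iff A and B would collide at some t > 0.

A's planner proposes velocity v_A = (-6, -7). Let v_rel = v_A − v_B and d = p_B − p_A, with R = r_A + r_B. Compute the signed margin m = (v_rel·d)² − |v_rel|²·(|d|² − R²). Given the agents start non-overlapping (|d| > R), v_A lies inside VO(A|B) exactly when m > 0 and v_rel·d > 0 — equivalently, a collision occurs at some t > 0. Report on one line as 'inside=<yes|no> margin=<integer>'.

d = (15, -2),  |d|² = 229;  R = 3+6 = 9,  c = 229−9² = 148
v_rel = (1, 0),  |v_rel|² = 1;  v_rel·d = (1)·(15) + (0)·(-2) = 15
1·t² − 30·t + 148 = 0  ⇒  m = 15² − 1·148 = 77
m = 77 > 0,  v_rel·d = 15 > 0  ⇒  inside

inside=yes margin=77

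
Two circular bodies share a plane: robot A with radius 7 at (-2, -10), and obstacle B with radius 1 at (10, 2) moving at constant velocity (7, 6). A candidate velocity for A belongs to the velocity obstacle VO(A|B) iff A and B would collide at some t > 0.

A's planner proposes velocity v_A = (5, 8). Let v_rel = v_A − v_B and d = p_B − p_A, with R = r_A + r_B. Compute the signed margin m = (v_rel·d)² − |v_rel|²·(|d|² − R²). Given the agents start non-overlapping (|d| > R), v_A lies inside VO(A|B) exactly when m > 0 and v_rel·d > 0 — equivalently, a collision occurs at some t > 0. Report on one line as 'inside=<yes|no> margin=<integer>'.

d = (12, 12),  |d|² = 288;  R = 7+1 = 8,  c = 288−8² = 224
v_rel = (-2, 2),  |v_rel|² = 8;  v_rel·d = (-2)·(12) + (2)·(12) = 0
8·t² − 0·t + 224 = 0  ⇒  m = 0² − 8·224 = -1792
m = -1792 < 0,  v_rel·d = 0 = 0  ⇒  outside

inside=no margin=-1792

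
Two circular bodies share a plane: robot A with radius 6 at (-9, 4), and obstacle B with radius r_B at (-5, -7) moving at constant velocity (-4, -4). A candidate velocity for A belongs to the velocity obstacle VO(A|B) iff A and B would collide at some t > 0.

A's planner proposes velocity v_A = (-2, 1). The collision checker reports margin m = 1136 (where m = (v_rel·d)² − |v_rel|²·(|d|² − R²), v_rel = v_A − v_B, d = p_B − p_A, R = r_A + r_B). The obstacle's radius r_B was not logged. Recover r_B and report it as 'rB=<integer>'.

m = 1136
d = (4, -11);  v_rel = (2, 5),  |v_rel|² = 29
v_rel×d = (2)·(-11) − (5)·(4) = -42
since m = R²·29 − (-42)²:  R² = (1764 + 1136) / 29 = 100
R = √100 = 10  ⇒  r_B = 10 − 6 = 4

rB=4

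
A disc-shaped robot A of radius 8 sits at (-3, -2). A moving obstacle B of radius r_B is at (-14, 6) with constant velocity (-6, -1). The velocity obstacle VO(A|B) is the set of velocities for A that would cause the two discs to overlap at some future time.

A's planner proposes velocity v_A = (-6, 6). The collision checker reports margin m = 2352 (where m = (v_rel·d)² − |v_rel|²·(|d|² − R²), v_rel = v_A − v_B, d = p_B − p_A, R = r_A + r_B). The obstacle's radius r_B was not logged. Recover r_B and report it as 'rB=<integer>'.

m = 2352
d = (-11, 8);  v_rel = (0, 7),  |v_rel|² = 49
v_rel×d = (0)·(8) − (7)·(-11) = 77
since m = R²·49 − 77²:  R² = (5929 + 2352) / 49 = 169
R = √169 = 13  ⇒  r_B = 13 − 8 = 5

rB=5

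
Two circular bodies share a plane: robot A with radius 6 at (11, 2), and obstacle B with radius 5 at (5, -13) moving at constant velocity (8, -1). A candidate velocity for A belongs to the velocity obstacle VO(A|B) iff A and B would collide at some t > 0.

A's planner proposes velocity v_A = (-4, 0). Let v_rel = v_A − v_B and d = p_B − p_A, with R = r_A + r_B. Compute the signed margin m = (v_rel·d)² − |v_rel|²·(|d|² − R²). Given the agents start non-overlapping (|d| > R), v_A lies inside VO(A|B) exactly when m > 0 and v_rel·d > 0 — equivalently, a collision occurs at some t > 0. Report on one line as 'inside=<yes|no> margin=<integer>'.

d = (-6, -15),  |d|² = 261;  R = 6+5 = 11,  c = 261−11² = 140
v_rel = (-12, 1),  |v_rel|² = 145;  v_rel·d = (-12)·(-6) + (1)·(-15) = 57
145·t² − 114·t + 140 = 0  ⇒  m = 57² − 145·140 = -17051
m = -17051 < 0,  v_rel·d = 57 > 0  ⇒  outside

inside=no margin=-17051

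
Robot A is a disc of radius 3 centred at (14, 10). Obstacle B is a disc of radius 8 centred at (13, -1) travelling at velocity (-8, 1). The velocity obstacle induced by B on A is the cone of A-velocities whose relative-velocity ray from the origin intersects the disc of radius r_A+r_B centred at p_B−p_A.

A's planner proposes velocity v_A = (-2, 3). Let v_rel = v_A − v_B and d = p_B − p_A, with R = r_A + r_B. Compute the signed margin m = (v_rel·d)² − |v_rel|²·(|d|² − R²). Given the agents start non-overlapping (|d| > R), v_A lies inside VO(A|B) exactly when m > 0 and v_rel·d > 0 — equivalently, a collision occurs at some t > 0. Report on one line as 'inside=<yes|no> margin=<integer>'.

d = (-1, -11),  |d|² = 122;  R = 3+8 = 11,  c = 122−11² = 1
v_rel = (6, 2),  |v_rel|² = 40;  v_rel·d = (6)·(-1) + (2)·(-11) = -28
40·t² + 56·t + 1 = 0  ⇒  m = (-28)² − 40·1 = 744
m = 744 > 0,  v_rel·d = -28 < 0  ⇒  outside

inside=no margin=744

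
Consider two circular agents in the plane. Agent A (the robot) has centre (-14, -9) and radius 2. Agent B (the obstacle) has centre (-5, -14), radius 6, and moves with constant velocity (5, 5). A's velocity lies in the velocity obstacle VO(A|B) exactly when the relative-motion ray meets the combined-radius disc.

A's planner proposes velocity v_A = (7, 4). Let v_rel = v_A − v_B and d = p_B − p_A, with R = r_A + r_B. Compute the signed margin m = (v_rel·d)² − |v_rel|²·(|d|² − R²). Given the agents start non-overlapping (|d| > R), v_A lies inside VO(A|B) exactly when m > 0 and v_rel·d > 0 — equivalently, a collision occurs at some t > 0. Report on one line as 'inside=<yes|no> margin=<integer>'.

d = (9, -5),  |d|² = 106;  R = 2+6 = 8,  c = 106−8² = 42
v_rel = (2, -1),  |v_rel|² = 5;  v_rel·d = (2)·(9) + (-1)·(-5) = 23
5·t² − 46·t + 42 = 0  ⇒  m = 23² − 5·42 = 319
m = 319 > 0,  v_rel·d = 23 > 0  ⇒  inside

inside=yes margin=319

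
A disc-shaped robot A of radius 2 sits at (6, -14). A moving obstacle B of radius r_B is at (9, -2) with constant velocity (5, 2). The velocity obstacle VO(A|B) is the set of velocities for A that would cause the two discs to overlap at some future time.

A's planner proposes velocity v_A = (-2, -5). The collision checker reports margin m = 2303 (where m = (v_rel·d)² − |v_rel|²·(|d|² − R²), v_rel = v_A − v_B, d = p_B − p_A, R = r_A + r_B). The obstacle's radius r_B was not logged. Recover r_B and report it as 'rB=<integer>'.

m = 2303
d = (3, 12);  v_rel = (-7, -7),  |v_rel|² = 98
v_rel×d = (-7)·(12) − (-7)·(3) = -63
since m = R²·98 − (-63)²:  R² = (3969 + 2303) / 98 = 64
R = √64 = 8  ⇒  r_B = 8 − 2 = 6

rB=6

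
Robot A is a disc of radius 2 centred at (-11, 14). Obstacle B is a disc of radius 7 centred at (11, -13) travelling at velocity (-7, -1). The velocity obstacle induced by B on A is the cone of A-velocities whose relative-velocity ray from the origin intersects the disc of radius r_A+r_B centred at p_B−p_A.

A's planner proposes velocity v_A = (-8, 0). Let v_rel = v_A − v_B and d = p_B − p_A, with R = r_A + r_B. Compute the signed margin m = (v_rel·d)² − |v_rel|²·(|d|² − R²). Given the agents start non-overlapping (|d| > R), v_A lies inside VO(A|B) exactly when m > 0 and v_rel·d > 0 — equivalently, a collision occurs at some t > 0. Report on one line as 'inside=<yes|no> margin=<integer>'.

d = (22, -27),  |d|² = 1213;  R = 2+7 = 9,  c = 1213−9² = 1132
v_rel = (-1, 1),  |v_rel|² = 2;  v_rel·d = (-1)·(22) + (1)·(-27) = -49
2·t² + 98·t + 1132 = 0  ⇒  m = (-49)² − 2·1132 = 137
m = 137 > 0,  v_rel·d = -49 < 0  ⇒  outside

inside=no margin=137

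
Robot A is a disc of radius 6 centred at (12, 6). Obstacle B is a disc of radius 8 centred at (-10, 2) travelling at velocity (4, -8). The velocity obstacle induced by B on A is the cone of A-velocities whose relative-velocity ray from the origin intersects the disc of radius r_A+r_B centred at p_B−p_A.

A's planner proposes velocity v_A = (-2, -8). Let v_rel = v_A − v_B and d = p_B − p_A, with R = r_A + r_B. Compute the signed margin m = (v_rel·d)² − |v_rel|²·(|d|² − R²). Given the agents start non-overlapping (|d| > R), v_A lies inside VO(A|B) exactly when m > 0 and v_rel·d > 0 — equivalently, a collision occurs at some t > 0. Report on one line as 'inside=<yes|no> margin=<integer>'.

d = (-22, -4),  |d|² = 500;  R = 6+8 = 14,  c = 500−14² = 304
v_rel = (-6, 0),  |v_rel|² = 36;  v_rel·d = (-6)·(-22) + (0)·(-4) = 132
36·t² − 264·t + 304 = 0  ⇒  m = 132² − 36·304 = 6480
m = 6480 > 0,  v_rel·d = 132 > 0  ⇒  inside

inside=yes margin=6480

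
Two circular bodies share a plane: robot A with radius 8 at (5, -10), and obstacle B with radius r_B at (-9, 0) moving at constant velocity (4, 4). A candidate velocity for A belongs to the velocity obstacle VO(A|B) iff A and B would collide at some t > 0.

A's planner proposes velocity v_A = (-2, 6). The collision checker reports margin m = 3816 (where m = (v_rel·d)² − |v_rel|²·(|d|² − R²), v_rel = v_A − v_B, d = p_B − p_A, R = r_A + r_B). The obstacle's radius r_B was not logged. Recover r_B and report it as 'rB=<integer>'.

m = 3816
d = (-14, 10);  v_rel = (-6, 2),  |v_rel|² = 40
v_rel×d = (-6)·(10) − (2)·(-14) = -32
since m = R²·40 − (-32)²:  R² = (1024 + 3816) / 40 = 121
R = √121 = 11  ⇒  r_B = 11 − 8 = 3

rB=3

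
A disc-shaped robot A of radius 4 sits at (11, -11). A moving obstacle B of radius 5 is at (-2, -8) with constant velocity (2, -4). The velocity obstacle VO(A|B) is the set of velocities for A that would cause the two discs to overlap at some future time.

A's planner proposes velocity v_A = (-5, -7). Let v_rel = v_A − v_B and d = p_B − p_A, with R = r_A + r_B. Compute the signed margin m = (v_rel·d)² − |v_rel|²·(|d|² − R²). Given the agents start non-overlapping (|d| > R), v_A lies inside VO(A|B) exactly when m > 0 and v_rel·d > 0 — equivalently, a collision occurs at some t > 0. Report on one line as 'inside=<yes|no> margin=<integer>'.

d = (-13, 3),  |d|² = 178;  R = 4+5 = 9,  c = 178−9² = 97
v_rel = (-7, -3),  |v_rel|² = 58;  v_rel·d = (-7)·(-13) + (-3)·(3) = 82
58·t² − 164·t + 97 = 0  ⇒  m = 82² − 58·97 = 1098
m = 1098 > 0,  v_rel·d = 82 > 0  ⇒  inside

inside=yes margin=1098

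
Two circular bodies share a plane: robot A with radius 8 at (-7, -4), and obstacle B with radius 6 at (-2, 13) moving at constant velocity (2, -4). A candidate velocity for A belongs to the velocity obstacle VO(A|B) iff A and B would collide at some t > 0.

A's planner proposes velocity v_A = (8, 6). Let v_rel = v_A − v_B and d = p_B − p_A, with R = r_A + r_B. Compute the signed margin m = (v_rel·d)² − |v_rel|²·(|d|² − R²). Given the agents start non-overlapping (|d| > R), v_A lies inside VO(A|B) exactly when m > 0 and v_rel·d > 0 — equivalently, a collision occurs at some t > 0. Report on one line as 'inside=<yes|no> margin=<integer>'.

d = (5, 17),  |d|² = 314;  R = 8+6 = 14,  c = 314−14² = 118
v_rel = (6, 10),  |v_rel|² = 136;  v_rel·d = (6)·(5) + (10)·(17) = 200
136·t² − 400·t + 118 = 0  ⇒  m = 200² − 136·118 = 23952
m = 23952 > 0,  v_rel·d = 200 > 0  ⇒  inside

inside=yes margin=23952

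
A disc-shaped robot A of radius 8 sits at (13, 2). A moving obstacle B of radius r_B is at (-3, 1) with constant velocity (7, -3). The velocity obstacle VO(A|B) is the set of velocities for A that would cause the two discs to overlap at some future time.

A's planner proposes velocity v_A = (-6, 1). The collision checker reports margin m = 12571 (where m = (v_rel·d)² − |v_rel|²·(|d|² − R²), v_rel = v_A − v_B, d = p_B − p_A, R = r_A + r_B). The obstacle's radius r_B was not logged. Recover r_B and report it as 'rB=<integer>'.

m = 12571
d = (-16, -1);  v_rel = (-13, 4),  |v_rel|² = 185
v_rel×d = (-13)·(-1) − (4)·(-16) = 77
since m = R²·185 − 77²:  R² = (5929 + 12571) / 185 = 100
R = √100 = 10  ⇒  r_B = 10 − 8 = 2

rB=2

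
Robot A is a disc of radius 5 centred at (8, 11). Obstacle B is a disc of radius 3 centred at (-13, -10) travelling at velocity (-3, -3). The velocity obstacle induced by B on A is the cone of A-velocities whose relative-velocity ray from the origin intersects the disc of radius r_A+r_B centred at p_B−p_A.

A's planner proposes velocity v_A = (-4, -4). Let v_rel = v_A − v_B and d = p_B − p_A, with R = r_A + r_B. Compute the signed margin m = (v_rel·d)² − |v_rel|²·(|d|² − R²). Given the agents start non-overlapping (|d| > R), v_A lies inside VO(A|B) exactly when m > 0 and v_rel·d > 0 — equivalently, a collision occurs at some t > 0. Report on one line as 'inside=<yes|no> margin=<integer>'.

d = (-21, -21),  |d|² = 882;  R = 5+3 = 8,  c = 882−8² = 818
v_rel = (-1, -1),  |v_rel|² = 2;  v_rel·d = (-1)·(-21) + (-1)·(-21) = 42
2·t² − 84·t + 818 = 0  ⇒  m = 42² − 2·818 = 128
m = 128 > 0,  v_rel·d = 42 > 0  ⇒  inside

inside=yes margin=128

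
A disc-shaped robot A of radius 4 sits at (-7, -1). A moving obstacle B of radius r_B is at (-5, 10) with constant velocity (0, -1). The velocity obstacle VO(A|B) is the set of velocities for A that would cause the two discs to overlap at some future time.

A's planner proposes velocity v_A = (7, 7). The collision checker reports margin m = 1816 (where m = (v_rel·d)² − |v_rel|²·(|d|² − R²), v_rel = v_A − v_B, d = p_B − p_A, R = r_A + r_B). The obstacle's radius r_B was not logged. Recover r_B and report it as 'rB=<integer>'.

m = 1816
d = (2, 11);  v_rel = (7, 8),  |v_rel|² = 113
v_rel×d = (7)·(11) − (8)·(2) = 61
since m = R²·113 − 61²:  R² = (3721 + 1816) / 113 = 49
R = √49 = 7  ⇒  r_B = 7 − 4 = 3

rB=3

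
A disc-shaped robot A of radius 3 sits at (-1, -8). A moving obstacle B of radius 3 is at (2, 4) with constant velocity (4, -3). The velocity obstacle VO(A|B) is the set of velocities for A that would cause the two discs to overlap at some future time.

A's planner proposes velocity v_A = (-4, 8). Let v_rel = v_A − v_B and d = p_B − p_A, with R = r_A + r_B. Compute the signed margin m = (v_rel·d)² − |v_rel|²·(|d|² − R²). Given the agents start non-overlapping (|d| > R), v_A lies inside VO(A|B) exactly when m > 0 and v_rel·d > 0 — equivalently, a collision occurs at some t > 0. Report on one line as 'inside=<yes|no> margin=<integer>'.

d = (3, 12),  |d|² = 153;  R = 3+3 = 6,  c = 153−6² = 117
v_rel = (-8, 11),  |v_rel|² = 185;  v_rel·d = (-8)·(3) + (11)·(12) = 108
185·t² − 216·t + 117 = 0  ⇒  m = 108² − 185·117 = -9981
m = -9981 < 0,  v_rel·d = 108 > 0  ⇒  outside

inside=no margin=-9981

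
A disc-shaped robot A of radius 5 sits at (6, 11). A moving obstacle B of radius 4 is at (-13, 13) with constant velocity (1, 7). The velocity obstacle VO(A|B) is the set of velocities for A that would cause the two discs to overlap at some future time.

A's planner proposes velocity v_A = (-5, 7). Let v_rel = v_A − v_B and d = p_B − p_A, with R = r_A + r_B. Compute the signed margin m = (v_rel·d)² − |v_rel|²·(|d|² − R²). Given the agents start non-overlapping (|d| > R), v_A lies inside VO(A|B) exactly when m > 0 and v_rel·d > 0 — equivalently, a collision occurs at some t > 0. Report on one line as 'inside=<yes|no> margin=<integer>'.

d = (-19, 2),  |d|² = 365;  R = 5+4 = 9,  c = 365−9² = 284
v_rel = (-6, 0),  |v_rel|² = 36;  v_rel·d = (-6)·(-19) + (0)·(2) = 114
36·t² − 228·t + 284 = 0  ⇒  m = 114² − 36·284 = 2772
m = 2772 > 0,  v_rel·d = 114 > 0  ⇒  inside

inside=yes margin=2772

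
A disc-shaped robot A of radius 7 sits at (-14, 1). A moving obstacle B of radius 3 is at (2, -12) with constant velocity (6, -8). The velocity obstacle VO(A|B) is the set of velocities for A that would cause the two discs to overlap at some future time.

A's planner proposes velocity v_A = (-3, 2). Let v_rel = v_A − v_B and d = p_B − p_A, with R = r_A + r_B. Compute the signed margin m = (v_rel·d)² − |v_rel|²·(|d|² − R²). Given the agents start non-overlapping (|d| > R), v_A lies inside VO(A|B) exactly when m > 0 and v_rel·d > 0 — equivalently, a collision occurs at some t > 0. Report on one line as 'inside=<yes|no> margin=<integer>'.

d = (16, -13),  |d|² = 425;  R = 7+3 = 10,  c = 425−10² = 325
v_rel = (-9, 10),  |v_rel|² = 181;  v_rel·d = (-9)·(16) + (10)·(-13) = -274
181·t² + 548·t + 325 = 0  ⇒  m = (-274)² − 181·325 = 16251
m = 16251 > 0,  v_rel·d = -274 < 0  ⇒  outside

inside=no margin=16251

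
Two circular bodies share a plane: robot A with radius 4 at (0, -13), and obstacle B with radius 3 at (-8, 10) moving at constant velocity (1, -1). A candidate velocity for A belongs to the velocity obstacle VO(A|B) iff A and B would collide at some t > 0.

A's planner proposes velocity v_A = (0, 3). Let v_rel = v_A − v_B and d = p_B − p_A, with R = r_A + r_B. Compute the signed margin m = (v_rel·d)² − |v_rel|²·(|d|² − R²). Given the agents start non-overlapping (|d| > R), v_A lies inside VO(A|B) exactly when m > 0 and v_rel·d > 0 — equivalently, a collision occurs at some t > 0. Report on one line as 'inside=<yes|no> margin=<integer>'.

d = (-8, 23),  |d|² = 593;  R = 4+3 = 7,  c = 593−7² = 544
v_rel = (-1, 4),  |v_rel|² = 17;  v_rel·d = (-1)·(-8) + (4)·(23) = 100
17·t² − 200·t + 544 = 0  ⇒  m = 100² − 17·544 = 752
m = 752 > 0,  v_rel·d = 100 > 0  ⇒  inside

inside=yes margin=752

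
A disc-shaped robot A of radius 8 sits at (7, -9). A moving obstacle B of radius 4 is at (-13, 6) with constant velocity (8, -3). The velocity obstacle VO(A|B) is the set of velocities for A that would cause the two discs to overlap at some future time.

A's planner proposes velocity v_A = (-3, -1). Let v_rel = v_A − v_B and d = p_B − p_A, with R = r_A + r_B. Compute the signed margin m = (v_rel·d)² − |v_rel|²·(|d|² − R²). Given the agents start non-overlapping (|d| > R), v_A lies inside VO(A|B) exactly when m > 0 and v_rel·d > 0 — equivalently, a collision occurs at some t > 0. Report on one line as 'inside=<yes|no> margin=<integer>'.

d = (-20, 15),  |d|² = 625;  R = 8+4 = 12,  c = 625−12² = 481
v_rel = (-11, 2),  |v_rel|² = 125;  v_rel·d = (-11)·(-20) + (2)·(15) = 250
125·t² − 500·t + 481 = 0  ⇒  m = 250² − 125·481 = 2375
m = 2375 > 0,  v_rel·d = 250 > 0  ⇒  inside

inside=yes margin=2375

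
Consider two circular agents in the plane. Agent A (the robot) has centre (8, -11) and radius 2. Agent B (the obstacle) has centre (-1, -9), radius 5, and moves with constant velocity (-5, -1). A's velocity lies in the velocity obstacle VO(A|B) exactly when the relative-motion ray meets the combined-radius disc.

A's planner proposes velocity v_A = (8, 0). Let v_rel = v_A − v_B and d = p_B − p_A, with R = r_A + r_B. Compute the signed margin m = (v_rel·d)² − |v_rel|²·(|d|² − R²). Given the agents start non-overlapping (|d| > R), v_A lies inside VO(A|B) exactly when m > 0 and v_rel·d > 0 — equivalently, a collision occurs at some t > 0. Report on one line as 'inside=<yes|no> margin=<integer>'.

d = (-9, 2),  |d|² = 85;  R = 2+5 = 7,  c = 85−7² = 36
v_rel = (13, 1),  |v_rel|² = 170;  v_rel·d = (13)·(-9) + (1)·(2) = -115
170·t² + 230·t + 36 = 0  ⇒  m = (-115)² − 170·36 = 7105
m = 7105 > 0,  v_rel·d = -115 < 0  ⇒  outside

inside=no margin=7105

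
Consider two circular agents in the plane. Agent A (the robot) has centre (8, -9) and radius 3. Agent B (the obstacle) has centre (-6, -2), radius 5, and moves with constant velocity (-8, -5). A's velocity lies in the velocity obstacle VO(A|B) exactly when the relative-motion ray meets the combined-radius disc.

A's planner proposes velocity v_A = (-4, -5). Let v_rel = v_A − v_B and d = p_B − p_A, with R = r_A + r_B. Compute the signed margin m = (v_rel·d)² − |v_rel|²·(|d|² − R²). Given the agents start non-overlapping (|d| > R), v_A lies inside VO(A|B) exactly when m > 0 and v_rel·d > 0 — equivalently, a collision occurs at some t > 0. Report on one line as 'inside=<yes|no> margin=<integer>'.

d = (-14, 7),  |d|² = 245;  R = 3+5 = 8,  c = 245−8² = 181
v_rel = (4, 0),  |v_rel|² = 16;  v_rel·d = (4)·(-14) + (0)·(7) = -56
16·t² + 112·t + 181 = 0  ⇒  m = (-56)² − 16·181 = 240
m = 240 > 0,  v_rel·d = -56 < 0  ⇒  outside

inside=no margin=240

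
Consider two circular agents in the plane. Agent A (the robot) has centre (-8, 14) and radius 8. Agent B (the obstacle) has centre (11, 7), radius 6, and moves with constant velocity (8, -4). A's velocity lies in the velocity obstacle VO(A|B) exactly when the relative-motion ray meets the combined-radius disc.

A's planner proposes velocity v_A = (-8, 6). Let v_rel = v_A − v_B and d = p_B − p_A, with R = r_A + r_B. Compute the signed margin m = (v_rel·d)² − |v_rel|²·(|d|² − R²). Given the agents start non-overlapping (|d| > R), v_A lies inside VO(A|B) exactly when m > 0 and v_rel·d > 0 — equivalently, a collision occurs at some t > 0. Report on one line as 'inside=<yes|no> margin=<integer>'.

d = (19, -7),  |d|² = 410;  R = 8+6 = 14,  c = 410−14² = 214
v_rel = (-16, 10),  |v_rel|² = 356;  v_rel·d = (-16)·(19) + (10)·(-7) = -374
356·t² + 748·t + 214 = 0  ⇒  m = (-374)² − 356·214 = 63692
m = 63692 > 0,  v_rel·d = -374 < 0  ⇒  outside

inside=no margin=63692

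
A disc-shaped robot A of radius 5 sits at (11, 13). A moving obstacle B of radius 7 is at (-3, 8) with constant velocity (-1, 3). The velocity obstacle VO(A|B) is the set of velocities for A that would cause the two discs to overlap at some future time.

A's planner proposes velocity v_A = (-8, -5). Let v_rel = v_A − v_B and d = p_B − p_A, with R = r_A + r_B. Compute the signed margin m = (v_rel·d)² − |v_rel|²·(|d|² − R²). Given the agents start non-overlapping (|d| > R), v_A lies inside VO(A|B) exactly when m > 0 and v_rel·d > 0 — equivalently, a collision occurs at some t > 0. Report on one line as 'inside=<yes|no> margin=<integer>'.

d = (-14, -5),  |d|² = 221;  R = 5+7 = 12,  c = 221−12² = 77
v_rel = (-7, -8),  |v_rel|² = 113;  v_rel·d = (-7)·(-14) + (-8)·(-5) = 138
113·t² − 276·t + 77 = 0  ⇒  m = 138² − 113·77 = 10343
m = 10343 > 0,  v_rel·d = 138 > 0  ⇒  inside

inside=yes margin=10343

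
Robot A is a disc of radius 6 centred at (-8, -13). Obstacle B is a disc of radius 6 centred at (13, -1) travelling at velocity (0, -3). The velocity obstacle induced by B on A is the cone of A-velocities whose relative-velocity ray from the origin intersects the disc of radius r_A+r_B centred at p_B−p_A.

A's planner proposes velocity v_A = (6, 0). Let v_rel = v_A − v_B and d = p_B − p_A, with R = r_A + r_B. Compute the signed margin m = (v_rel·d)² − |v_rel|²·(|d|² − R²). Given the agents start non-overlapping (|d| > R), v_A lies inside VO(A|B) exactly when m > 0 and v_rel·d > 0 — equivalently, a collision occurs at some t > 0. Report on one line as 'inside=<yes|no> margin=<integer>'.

d = (21, 12),  |d|² = 585;  R = 6+6 = 12,  c = 585−12² = 441
v_rel = (6, 3),  |v_rel|² = 45;  v_rel·d = (6)·(21) + (3)·(12) = 162
45·t² − 324·t + 441 = 0  ⇒  m = 162² − 45·441 = 6399
m = 6399 > 0,  v_rel·d = 162 > 0  ⇒  inside

inside=yes margin=6399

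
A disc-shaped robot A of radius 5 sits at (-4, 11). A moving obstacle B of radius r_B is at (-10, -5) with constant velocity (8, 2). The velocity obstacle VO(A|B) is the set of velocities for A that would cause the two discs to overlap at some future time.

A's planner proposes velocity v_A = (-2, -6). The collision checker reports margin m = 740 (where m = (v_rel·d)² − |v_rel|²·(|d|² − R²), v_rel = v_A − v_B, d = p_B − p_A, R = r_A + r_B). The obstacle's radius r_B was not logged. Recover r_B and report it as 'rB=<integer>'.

m = 740
d = (-6, -16);  v_rel = (-10, -8),  |v_rel|² = 164
v_rel×d = (-10)·(-16) − (-8)·(-6) = 112
since m = R²·164 − 112²:  R² = (12544 + 740) / 164 = 81
R = √81 = 9  ⇒  r_B = 9 − 5 = 4

rB=4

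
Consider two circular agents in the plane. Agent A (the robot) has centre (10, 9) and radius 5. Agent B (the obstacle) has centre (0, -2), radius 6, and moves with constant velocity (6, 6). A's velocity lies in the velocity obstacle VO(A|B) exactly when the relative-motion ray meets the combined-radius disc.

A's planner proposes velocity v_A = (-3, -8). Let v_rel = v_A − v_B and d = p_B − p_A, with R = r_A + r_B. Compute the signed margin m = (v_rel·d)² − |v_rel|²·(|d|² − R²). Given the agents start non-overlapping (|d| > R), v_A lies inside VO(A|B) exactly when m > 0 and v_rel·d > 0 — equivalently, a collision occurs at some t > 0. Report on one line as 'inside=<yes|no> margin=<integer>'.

d = (-10, -11),  |d|² = 221;  R = 5+6 = 11,  c = 221−11² = 100
v_rel = (-9, -14),  |v_rel|² = 277;  v_rel·d = (-9)·(-10) + (-14)·(-11) = 244
277·t² − 488·t + 100 = 0  ⇒  m = 244² − 277·100 = 31836
m = 31836 > 0,  v_rel·d = 244 > 0  ⇒  inside

inside=yes margin=31836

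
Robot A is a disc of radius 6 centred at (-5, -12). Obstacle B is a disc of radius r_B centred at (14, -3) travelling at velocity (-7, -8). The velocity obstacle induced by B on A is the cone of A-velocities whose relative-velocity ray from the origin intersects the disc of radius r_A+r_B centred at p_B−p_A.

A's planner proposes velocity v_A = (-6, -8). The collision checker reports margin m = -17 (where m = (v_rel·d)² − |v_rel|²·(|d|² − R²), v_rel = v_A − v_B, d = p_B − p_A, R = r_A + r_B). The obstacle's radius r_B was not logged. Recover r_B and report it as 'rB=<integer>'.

m = -17
d = (19, 9);  v_rel = (1, 0),  |v_rel|² = 1
v_rel×d = (1)·(9) − (0)·(19) = 9
since m = R²·1 − 9²:  R² = (81 + -17) / 1 = 64
R = √64 = 8  ⇒  r_B = 8 − 6 = 2

rB=2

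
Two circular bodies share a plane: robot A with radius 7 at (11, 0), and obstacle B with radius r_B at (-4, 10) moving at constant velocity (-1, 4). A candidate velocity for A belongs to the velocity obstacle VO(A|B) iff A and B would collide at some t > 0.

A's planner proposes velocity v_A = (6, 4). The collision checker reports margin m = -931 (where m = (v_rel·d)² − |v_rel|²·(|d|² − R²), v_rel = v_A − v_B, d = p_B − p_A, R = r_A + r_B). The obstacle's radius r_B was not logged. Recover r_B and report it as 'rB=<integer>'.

m = -931
d = (-15, 10);  v_rel = (7, 0),  |v_rel|² = 49
v_rel×d = (7)·(10) − (0)·(-15) = 70
since m = R²·49 − 70²:  R² = (4900 + -931) / 49 = 81
R = √81 = 9  ⇒  r_B = 9 − 7 = 2

rB=2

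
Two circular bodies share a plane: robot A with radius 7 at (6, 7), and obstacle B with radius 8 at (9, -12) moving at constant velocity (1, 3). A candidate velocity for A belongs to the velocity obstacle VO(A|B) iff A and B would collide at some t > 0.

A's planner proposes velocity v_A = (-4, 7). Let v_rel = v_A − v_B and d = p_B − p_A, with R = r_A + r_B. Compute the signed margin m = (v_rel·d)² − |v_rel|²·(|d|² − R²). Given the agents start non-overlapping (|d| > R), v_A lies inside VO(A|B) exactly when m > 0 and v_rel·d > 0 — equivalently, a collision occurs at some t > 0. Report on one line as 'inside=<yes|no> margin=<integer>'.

d = (3, -19),  |d|² = 370;  R = 7+8 = 15,  c = 370−15² = 145
v_rel = (-5, 4),  |v_rel|² = 41;  v_rel·d = (-5)·(3) + (4)·(-19) = -91
41·t² + 182·t + 145 = 0  ⇒  m = (-91)² − 41·145 = 2336
m = 2336 > 0,  v_rel·d = -91 < 0  ⇒  outside

inside=no margin=2336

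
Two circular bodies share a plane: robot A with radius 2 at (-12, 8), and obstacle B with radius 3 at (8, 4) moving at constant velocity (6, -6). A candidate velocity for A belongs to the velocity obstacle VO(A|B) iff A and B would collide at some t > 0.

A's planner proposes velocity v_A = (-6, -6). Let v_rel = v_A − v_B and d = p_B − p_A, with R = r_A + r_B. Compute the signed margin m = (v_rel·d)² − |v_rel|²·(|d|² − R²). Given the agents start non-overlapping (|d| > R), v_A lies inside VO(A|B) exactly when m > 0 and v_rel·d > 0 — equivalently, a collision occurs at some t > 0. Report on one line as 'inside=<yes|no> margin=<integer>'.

d = (20, -4),  |d|² = 416;  R = 2+3 = 5,  c = 416−5² = 391
v_rel = (-12, 0),  |v_rel|² = 144;  v_rel·d = (-12)·(20) + (0)·(-4) = -240
144·t² + 480·t + 391 = 0  ⇒  m = (-240)² − 144·391 = 1296
m = 1296 > 0,  v_rel·d = -240 < 0  ⇒  outside

inside=no margin=1296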